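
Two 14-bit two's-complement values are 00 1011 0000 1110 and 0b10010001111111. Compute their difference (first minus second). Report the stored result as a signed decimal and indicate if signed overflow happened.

00 1011 0000 1110 → 00101100001110 = 2830 (signed)
0b10010001111111 → 10010001111111 = -7041 (signed)
Subtract via negate-and-add: invert 10010001111111 + 1 = 01101110000001 (i.e. 7041).
  00101100001110
+ 01101110000001
= 10011010001111
Result 10011010001111: MSB = 1 → 9871 − 16384 = -6513.
Both addends (after negating the subtrahend) are non-negative but the stored result is negative: signed overflow. The true value 2830 − (-7041) = 9871 lies outside [-8192, 8191].

-6513; overflow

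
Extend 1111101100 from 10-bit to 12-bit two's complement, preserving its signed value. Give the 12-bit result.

111111101100

MSB of 1111101100 is 1; replicate it into the new high bits.
11|1111101100 → 111111101100 (still -20).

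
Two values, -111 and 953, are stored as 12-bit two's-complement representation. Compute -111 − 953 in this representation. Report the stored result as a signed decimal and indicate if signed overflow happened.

-1064; no overflow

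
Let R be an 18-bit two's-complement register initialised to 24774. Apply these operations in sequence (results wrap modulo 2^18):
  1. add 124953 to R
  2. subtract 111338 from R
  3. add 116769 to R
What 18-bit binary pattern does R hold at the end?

Start: R = 24774 = 000110000011000110.
R = 24774 + 124953 = 149727; wraps to -112417 = 100100100011011111
R = -112417 − 111338 = -223755; wraps to 38389 = 001001010111110101
R = 38389 + 116769 = 155158; wraps to -106986 = 100101111000010110

100101111000010110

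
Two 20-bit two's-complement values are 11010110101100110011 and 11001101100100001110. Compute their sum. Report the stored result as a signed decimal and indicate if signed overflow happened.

-375743; no overflow

11010110101100110011 = -169165 (signed)
11001101100100001110 = -206578 (signed)
  11010110101100110011
+ 11001101100100001110
= 10100100010001000001  (discard carry-out 1)
Result 10100100010001000001: MSB = 1 → 672833 − 1048576 = -375743.
Both addends are negative and so is the stored result: no signed overflow.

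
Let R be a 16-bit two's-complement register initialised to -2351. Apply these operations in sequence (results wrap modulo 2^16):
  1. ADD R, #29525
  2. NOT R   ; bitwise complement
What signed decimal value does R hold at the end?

-27175

Start: R = -2351 = 1111011011010001.
R = -2351 + 29525 = 27174 = 0110101000100110
R = NOT 0110101000100110 = 1001010111011001 = -27175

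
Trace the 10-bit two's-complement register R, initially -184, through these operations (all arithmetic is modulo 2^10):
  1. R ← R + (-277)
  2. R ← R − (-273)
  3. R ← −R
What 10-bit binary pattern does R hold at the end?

0010111100

Start: R = -184 = 1101001000.
R = -184 + (-277) = -461 = 1000110011
R = -461 − (-273) = -188 = 1101000100
R = −(-188) = 188 = 0010111100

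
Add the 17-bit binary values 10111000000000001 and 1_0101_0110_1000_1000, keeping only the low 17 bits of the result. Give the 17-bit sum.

01100011010001001

  10111000000000001
+ 10101011010001000
= 01100011010001001  (discard carry-out 1)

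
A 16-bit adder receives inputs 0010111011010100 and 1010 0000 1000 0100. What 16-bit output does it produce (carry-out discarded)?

  0010111011010100
+ 1010000010000100
= 1100111101011000

1100111101011000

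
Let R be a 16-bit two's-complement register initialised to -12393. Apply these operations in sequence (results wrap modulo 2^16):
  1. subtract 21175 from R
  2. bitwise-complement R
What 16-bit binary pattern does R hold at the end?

1000001100011111

Start: R = -12393 = 1100111110010111.
R = -12393 − 21175 = -33568; wraps to 31968 = 0111110011100000
R = NOT 0111110011100000 = 1000001100011111 = -31969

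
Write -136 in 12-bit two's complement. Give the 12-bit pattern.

111101111000

|-136| = 136 = 000010001000 in 12 bits.
Invert the bits: 111101110111. Add 1: 111101111000.
Check: 111101111000 reads as 3960 − 4096 = -136.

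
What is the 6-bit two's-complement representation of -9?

110111

|-9| = 9 = 001001 in 6 bits.
Invert the bits: 110110. Add 1: 110111.
Check: 110111 reads as 55 − 64 = -9.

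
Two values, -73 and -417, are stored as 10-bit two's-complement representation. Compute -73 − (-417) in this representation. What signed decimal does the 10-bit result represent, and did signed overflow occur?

-73 → 1110110111
-417 → 1001011111
Subtract via negate-and-add: invert 1001011111 + 1 = 0110100001 (i.e. 417).
  1110110111
+ 0110100001
= 0101011000  (discard carry-out 1)
Result 0101011000: MSB = 0 → value 344.
Addends (after negating the subtrahend) have opposite signs, so signed overflow cannot occur.

344; no overflow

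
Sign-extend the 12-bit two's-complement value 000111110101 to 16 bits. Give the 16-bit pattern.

0000000111110101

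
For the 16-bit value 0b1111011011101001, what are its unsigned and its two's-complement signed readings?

Unsigned: 1111011011101001 = 63209.
Signed: MSB=1 → 63209 − 65536 = -2327.

unsigned = 63209, signed = -2327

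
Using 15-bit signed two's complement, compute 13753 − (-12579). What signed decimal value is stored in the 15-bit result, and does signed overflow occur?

13753 → 011010110111001
-12579 → 100111011011101
Subtract via negate-and-add: invert 100111011011101 + 1 = 011000100100011 (i.e. 12579).
  011010110111001
+ 011000100100011
= 110011011011100
Result 110011011011100: MSB = 1 → 26332 − 32768 = -6436.
Both addends (after negating the subtrahend) are non-negative but the stored result is negative: signed overflow. The true value 13753 − (-12579) = 26332 lies outside [-16384, 16383].

-6436; overflow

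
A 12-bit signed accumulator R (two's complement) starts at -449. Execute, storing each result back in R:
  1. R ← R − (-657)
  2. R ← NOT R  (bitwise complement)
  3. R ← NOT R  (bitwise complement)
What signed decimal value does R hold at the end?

208

Start: R = -449 = 111000111111.
R = -449 − (-657) = 208 = 000011010000
R = NOT 000011010000 = 111100101111 = -209
R = NOT 111100101111 = 000011010000 = 208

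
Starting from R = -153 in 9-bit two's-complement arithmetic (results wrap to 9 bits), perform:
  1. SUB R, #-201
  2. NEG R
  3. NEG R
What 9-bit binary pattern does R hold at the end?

Start: R = -153 = 101100111.
R = -153 − (-201) = 48 = 000110000
R = −(48) = -48 = 111010000
R = −(-48) = 48 = 000110000

000110000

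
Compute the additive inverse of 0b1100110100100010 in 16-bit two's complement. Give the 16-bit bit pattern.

0011001011011110

Invert: 0011001011011101. Add 1: 0011001011011110.
Check: 1100110100100010 = -13022, 0011001011011110 = 13022.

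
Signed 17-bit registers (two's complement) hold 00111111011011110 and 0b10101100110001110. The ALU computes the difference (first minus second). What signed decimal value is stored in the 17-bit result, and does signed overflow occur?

-55984; overflow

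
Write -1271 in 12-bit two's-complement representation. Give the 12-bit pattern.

|-1271| = 1271 = 010011110111 in 12 bits.
Invert the bits: 101100001000. Add 1: 101100001001.
Check: 101100001001 reads as 2825 − 4096 = -1271.

101100001001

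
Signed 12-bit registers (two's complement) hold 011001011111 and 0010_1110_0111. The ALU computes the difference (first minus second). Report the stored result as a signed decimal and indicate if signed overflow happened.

011001011111 = 1631 (signed)
0010_1110_0111 → 001011100111 = 743 (signed)
Subtract via negate-and-add: invert 001011100111 + 1 = 110100011001 (i.e. -743).
  011001011111
+ 110100011001
= 001101111000  (discard carry-out 1)
Result 001101111000: MSB = 0 → value 888.
Addends (after negating the subtrahend) have opposite signs, so signed overflow cannot occur.

888; no overflow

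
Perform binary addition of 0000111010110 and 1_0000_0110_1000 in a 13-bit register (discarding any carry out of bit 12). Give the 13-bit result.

  0000111010110
+ 1000001101000
= 1001000111110

1001000111110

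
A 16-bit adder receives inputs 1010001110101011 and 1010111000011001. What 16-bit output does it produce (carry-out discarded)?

0101000111000100

  1010001110101011
+ 1010111000011001
= 0101000111000100  (discard carry-out 1)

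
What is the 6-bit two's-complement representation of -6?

|-6| = 6 = 000110 in 6 bits.
Invert the bits: 111001. Add 1: 111010.

111010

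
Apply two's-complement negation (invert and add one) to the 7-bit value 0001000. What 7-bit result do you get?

1111000

Invert: 1110111. Add 1: 1111000.
Check: 0001000 = 8, 1111000 = -8.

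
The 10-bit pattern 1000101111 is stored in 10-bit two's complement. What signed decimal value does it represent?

MSB is 1, so the value is negative.
Invert: 0111010000. Add 1: 0111010001 = 465. So the value is −465.

-465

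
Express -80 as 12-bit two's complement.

111110110000

|-80| = 80 = 000001010000 in 12 bits.
Invert the bits: 111110101111. Add 1: 111110110000.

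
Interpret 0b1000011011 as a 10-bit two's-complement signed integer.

MSB is 1, so the value is negative.
Unsigned reading: 539. Subtract 2^10 = 1024: 539 − 1024 = -485.

-485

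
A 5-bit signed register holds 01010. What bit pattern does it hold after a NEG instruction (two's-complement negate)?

10110

Invert: 10101. Add 1: 10110.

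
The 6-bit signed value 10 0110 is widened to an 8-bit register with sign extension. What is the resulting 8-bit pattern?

MSB of 100110 is 1; replicate it into the new high bits.
11|100110 → 11100110 (still -26).

11100110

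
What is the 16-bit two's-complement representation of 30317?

30317 is non-negative, so write it directly in 16 bits: 0111011001101101.

0111011001101101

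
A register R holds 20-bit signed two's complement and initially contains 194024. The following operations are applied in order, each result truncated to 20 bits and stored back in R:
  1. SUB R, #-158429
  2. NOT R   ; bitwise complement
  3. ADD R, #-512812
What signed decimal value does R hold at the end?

183310

Start: R = 194024 = 00101111010111101000.
R = 194024 − (-158429) = 352453 = 01010110000011000101
R = NOT 01010110000011000101 = 10101001111100111010 = -352454
R = -352454 + (-512812) = -865266; wraps to 183310 = 00101100110000001110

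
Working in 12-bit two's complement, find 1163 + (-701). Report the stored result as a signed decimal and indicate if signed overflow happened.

462; no overflow

1163 → 010010001011
-701 → 110101000011
  010010001011
+ 110101000011
= 000111001110  (discard carry-out 1)
Result 000111001110: MSB = 0 → value 462.
Addends have opposite signs, so signed overflow cannot occur.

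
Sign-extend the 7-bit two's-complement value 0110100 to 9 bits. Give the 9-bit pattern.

MSB of 0110100 is 0; replicate it into the new high bits.
00|0110100 → 000110100 (still 52).

000110100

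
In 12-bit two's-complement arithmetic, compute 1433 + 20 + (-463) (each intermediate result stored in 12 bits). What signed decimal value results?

990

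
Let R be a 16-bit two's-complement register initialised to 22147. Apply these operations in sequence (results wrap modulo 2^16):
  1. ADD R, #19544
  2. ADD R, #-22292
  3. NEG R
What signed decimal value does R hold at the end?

-19399

Start: R = 22147 = 0101011010000011.
R = 22147 + 19544 = 41691; wraps to -23845 = 1010001011011011
R = -23845 + (-22292) = -46137; wraps to 19399 = 0100101111000111
R = −(19399) = -19399 = 1011010000111001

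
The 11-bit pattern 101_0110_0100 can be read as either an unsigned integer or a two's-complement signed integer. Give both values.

unsigned = 1380, signed = -668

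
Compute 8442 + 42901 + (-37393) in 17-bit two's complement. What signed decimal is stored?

13950

8442 + 42901 = 51343 (01100100010001111)
51343 + (-37393) = 13950 (00011011001111110)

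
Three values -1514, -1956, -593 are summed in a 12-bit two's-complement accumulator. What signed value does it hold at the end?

33

-1514 + (-1956) = -3470 → wraps to 626 (001001110010)
626 + (-593) = 33 (000000100001)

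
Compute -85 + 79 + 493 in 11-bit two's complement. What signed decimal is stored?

487

-85 + 79 = -6 (11111111010)
-6 + 493 = 487 (00111100111)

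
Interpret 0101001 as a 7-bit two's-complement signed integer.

41

MSB is 0, so the value is non-negative: 0101001 = 41.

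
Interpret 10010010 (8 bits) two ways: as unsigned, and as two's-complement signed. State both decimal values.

Unsigned: 10010010 = 146.
Signed: MSB=1 → 146 − 256 = -110.

unsigned = 146, signed = -110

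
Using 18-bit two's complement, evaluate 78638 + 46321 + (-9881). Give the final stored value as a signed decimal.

115078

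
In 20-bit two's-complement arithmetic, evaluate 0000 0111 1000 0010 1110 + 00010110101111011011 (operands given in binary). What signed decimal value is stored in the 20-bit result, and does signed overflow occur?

123913; no overflow

0000 0111 1000 0010 1110 → 00000111100000101110 = 30766 (signed)
00010110101111011011 = 93147 (signed)
  00000111100000101110
+ 00010110101111011011
= 00011110010000001001
Result 00011110010000001001: MSB = 0 → value 123913.
Both addends are non-negative and so is the stored result: no signed overflow.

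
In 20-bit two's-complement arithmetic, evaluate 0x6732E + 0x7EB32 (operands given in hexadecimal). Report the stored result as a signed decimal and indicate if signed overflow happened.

-106912; overflow

0x6732E = 01100111001100101110 = 422702 (signed)
0x7EB32 = 01111110101100110010 = 518962 (signed)
  01100111001100101110
+ 01111110101100110010
= 11100101111001100000
Result 11100101111001100000: MSB = 1 → 941664 − 1048576 = -106912.
Both addends are non-negative but the stored result is negative: signed overflow. The true value 422702 + 518962 = 941664 lies outside [-524288, 524287].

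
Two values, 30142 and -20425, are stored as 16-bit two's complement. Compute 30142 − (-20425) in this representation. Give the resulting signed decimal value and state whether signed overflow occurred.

-14969; overflow

30142 → 0111010110111110
-20425 → 1011000000110111
Subtract via negate-and-add: invert 1011000000110111 + 1 = 0100111111001001 (i.e. 20425).
  0111010110111110
+ 0100111111001001
= 1100010110000111
Result 1100010110000111: MSB = 1 → 50567 − 65536 = -14969.
Both addends (after negating the subtrahend) are non-negative but the stored result is negative: signed overflow. The true value 30142 − (-20425) = 50567 lies outside [-32768, 32767].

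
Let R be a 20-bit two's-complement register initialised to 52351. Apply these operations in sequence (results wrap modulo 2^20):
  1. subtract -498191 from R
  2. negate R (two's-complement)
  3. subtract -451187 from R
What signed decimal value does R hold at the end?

-99355

Start: R = 52351 = 00001100110001111111.
R = 52351 − (-498191) = 550542; wraps to -498034 = 10000110011010001110
R = −(-498034) = 498034 = 01111001100101110010
R = 498034 − (-451187) = 949221; wraps to -99355 = 11100111101111100101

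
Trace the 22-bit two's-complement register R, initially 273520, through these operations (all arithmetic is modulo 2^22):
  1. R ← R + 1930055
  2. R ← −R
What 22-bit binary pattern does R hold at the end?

0111100110000001001001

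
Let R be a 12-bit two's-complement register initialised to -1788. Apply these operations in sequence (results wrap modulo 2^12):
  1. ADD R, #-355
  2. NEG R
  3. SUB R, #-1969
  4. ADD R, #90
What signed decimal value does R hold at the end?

Start: R = -1788 = 100100000100.
R = -1788 + (-355) = -2143; wraps to 1953 = 011110100001
R = −(1953) = -1953 = 100001011111
R = -1953 − (-1969) = 16 = 000000010000
R = 16 + 90 = 106 = 000001101010

106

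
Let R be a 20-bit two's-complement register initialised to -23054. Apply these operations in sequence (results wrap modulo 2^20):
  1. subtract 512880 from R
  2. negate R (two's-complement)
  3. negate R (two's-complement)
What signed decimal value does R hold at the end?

512642

Start: R = -23054 = 11111010010111110010.
R = -23054 − 512880 = -535934; wraps to 512642 = 01111101001010000010
R = −(512642) = -512642 = 10000010110101111110
R = −(-512642) = 512642 = 01111101001010000010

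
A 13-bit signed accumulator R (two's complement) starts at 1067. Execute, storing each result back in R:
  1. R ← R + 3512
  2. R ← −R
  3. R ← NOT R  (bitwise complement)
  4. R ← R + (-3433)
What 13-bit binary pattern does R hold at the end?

0010001111001

Start: R = 1067 = 0010000101011.
R = 1067 + 3512 = 4579; wraps to -3613 = 1000111100011
R = −(-3613) = 3613 = 0111000011101
R = NOT 0111000011101 = 1000111100010 = -3614
R = -3614 + (-3433) = -7047; wraps to 1145 = 0010001111001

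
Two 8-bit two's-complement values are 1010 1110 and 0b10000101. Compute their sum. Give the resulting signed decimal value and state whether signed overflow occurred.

1010 1110 → 10101110 = -82 (signed)
0b10000101 → 10000101 = -123 (signed)
  10101110
+ 10000101
= 00110011  (discard carry-out 1)
Result 00110011: MSB = 0 → value 51.
Both addends are negative but the stored result is non-negative: signed overflow. The true value -82 + (-123) = -205 lies outside [-128, 127].

51; overflow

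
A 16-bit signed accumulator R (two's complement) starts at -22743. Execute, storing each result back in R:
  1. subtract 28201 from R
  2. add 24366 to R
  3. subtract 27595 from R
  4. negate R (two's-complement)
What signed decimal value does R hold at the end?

Start: R = -22743 = 1010011100101001.
R = -22743 − 28201 = -50944; wraps to 14592 = 0011100100000000
R = 14592 + 24366 = 38958; wraps to -26578 = 1001100000101110
R = -26578 − 27595 = -54173; wraps to 11363 = 0010110001100011
R = −(11363) = -11363 = 1101001110011101

-11363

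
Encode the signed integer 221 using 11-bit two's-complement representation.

00011011101

221 is non-negative, so write it directly in 11 bits: 00011011101.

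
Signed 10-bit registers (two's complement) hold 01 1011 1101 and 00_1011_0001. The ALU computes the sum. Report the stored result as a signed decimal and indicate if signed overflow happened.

01 1011 1101 → 0110111101 = 445 (signed)
00_1011_0001 → 0010110001 = 177 (signed)
  0110111101
+ 0010110001
= 1001101110
Result 1001101110: MSB = 1 → 622 − 1024 = -402.
Both addends are non-negative but the stored result is negative: signed overflow. The true value 445 + 177 = 622 lies outside [-512, 511].

-402; overflow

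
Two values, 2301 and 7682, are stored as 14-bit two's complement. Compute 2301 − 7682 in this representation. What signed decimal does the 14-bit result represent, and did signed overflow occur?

-5381; no overflow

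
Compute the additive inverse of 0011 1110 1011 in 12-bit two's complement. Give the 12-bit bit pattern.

Invert: 110000010100. Add 1: 110000010101.
Check: 001111101011 = 1003, 110000010101 = -1003.

110000010101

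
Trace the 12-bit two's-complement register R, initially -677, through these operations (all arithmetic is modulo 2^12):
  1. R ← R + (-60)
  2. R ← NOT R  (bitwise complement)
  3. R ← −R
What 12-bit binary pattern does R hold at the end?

Start: R = -677 = 110101011011.
R = -677 + (-60) = -737 = 110100011111
R = NOT 110100011111 = 001011100000 = 736
R = −(736) = -736 = 110100100000

110100100000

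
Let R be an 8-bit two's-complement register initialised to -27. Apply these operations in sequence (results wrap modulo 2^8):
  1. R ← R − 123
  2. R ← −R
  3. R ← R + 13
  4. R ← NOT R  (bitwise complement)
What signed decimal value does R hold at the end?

92

Start: R = -27 = 11100101.
R = -27 − 123 = -150; wraps to 106 = 01101010
R = −(106) = -106 = 10010110
R = -106 + 13 = -93 = 10100011
R = NOT 10100011 = 01011100 = 92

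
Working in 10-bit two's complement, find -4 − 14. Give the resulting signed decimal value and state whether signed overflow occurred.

-18; no overflow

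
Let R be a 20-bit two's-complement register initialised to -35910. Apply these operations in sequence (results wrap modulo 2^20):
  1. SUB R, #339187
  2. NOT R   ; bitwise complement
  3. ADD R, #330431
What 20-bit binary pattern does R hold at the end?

Start: R = -35910 = 11110111001110111010.
R = -35910 − 339187 = -375097 = 10100100011011000111
R = NOT 10100100011011000111 = 01011011100100111000 = 375096
R = 375096 + 330431 = 705527; wraps to -343049 = 10101100001111110111

10101100001111110111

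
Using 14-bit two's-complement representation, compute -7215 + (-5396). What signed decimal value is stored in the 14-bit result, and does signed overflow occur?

3773; overflow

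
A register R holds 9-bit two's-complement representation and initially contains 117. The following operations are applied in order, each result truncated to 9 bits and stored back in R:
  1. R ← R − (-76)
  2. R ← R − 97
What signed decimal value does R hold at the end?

Start: R = 117 = 001110101.
R = 117 − (-76) = 193 = 011000001
R = 193 − 97 = 96 = 001100000

96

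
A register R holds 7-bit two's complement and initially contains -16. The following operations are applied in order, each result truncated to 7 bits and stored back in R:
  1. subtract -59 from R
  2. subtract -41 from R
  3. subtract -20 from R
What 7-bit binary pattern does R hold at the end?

Start: R = -16 = 1110000.
R = -16 − (-59) = 43 = 0101011
R = 43 − (-41) = 84; wraps to -44 = 1010100
R = -44 − (-20) = -24 = 1101000

1101000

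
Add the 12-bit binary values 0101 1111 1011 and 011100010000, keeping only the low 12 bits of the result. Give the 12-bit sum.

  010111111011
+ 011100010000
= 110100001011

110100001011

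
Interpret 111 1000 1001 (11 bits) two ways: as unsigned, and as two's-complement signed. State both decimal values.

Unsigned: 11110001001 = 1929.
Signed: MSB=1 → 1929 − 2048 = -119.

unsigned = 1929, signed = -119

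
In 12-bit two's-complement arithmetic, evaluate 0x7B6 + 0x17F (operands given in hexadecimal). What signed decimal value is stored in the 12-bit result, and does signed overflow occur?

0x7B6 = 011110110110 = 1974 (signed)
0x17F = 000101111111 = 383 (signed)
  011110110110
+ 000101111111
= 100100110101
Result 100100110101: MSB = 1 → 2357 − 4096 = -1739.
Both addends are non-negative but the stored result is negative: signed overflow. The true value 1974 + 383 = 2357 lies outside [-2048, 2047].

-1739; overflow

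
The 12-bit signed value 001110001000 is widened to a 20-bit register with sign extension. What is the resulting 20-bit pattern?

00000000001110001000

MSB of 001110001000 is 0; replicate it into the new high bits.
00000000|001110001000 → 00000000001110001000 (still 904).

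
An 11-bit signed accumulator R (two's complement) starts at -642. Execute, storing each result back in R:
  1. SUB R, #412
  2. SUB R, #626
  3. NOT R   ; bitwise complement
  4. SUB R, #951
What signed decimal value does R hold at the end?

728

Start: R = -642 = 10101111110.
R = -642 − 412 = -1054; wraps to 994 = 01111100010
R = 994 − 626 = 368 = 00101110000
R = NOT 00101110000 = 11010001111 = -369
R = -369 − 951 = -1320; wraps to 728 = 01011011000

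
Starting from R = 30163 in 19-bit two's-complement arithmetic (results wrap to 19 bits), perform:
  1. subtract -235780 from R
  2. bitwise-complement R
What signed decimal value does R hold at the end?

Start: R = 30163 = 0000111010111010011.
R = 30163 − (-235780) = 265943; wraps to -258345 = 1000000111011010111
R = NOT 1000000111011010111 = 0111111000100101000 = 258344

258344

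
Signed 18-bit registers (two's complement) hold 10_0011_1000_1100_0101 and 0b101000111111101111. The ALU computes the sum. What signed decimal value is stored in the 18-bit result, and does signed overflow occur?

51380; overflow

10_0011_1000_1100_0101 → 100011100011000101 = -116539 (signed)
0b101000111111101111 → 101000111111101111 = -94225 (signed)
  100011100011000101
+ 101000111111101111
= 001100100010110100  (discard carry-out 1)
Result 001100100010110100: MSB = 0 → value 51380.
Both addends are negative but the stored result is non-negative: signed overflow. The true value -116539 + (-94225) = -210764 lies outside [-131072, 131071].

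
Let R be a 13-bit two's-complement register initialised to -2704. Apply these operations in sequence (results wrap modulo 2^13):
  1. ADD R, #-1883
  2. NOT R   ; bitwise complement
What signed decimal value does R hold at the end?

-3606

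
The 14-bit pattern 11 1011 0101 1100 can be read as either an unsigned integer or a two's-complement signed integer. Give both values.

unsigned = 15196, signed = -1188

Unsigned: 11101101011100 = 15196.
Signed: MSB=1 → 15196 − 16384 = -1188.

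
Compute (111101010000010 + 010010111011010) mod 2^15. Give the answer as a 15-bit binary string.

010000001011100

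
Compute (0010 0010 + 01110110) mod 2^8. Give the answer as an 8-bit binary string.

10011000

  00100010
+ 01110110
= 10011000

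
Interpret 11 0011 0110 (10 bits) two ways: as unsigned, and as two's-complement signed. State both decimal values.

Unsigned: 1100110110 = 822.
Signed: MSB=1 → 822 − 1024 = -202.

unsigned = 822, signed = -202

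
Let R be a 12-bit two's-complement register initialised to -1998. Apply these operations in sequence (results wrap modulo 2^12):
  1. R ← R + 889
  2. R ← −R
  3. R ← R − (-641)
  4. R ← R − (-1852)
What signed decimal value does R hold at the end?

-494

Start: R = -1998 = 100000110010.
R = -1998 + 889 = -1109 = 101110101011
R = −(-1109) = 1109 = 010001010101
R = 1109 − (-641) = 1750 = 011011010110
R = 1750 − (-1852) = 3602; wraps to -494 = 111000010010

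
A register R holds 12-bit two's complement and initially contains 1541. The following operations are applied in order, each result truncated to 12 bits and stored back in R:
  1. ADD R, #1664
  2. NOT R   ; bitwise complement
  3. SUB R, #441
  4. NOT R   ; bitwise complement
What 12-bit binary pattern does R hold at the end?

Start: R = 1541 = 011000000101.
R = 1541 + 1664 = 3205; wraps to -891 = 110010000101
R = NOT 110010000101 = 001101111010 = 890
R = 890 − 441 = 449 = 000111000001
R = NOT 000111000001 = 111000111110 = -450

111000111110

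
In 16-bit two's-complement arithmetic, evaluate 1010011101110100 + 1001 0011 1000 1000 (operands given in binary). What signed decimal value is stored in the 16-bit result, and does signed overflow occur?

15100; overflow

1010011101110100 = -22668 (signed)
1001 0011 1000 1000 → 1001001110001000 = -27768 (signed)
  1010011101110100
+ 1001001110001000
= 0011101011111100  (discard carry-out 1)
Result 0011101011111100: MSB = 0 → value 15100.
Both addends are negative but the stored result is non-negative: signed overflow. The true value -22668 + (-27768) = -50436 lies outside [-32768, 32767].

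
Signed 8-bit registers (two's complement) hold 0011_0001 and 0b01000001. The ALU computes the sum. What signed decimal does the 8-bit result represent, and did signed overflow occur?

114; no overflow

0011_0001 → 00110001 = 49 (signed)
0b01000001 → 01000001 = 65 (signed)
  00110001
+ 01000001
= 01110010
Result 01110010: MSB = 0 → value 114.
Both addends are non-negative and so is the stored result: no signed overflow.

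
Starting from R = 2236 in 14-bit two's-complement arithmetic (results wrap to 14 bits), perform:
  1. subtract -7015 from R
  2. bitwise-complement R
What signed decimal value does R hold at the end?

Start: R = 2236 = 00100010111100.
R = 2236 − (-7015) = 9251; wraps to -7133 = 10010000100011
R = NOT 10010000100011 = 01101111011100 = 7132

7132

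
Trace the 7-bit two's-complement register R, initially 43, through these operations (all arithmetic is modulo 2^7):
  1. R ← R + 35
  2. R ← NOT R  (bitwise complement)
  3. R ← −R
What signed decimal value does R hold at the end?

Start: R = 43 = 0101011.
R = 43 + 35 = 78; wraps to -50 = 1001110
R = NOT 1001110 = 0110001 = 49
R = −(49) = -49 = 1001111

-49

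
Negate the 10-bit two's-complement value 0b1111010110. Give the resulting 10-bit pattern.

Invert: 0000101001. Add 1: 0000101010.
Check: 1111010110 = -42, 0000101010 = 42.

0000101010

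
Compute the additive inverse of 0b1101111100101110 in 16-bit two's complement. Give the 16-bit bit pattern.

Invert: 0010000011010001. Add 1: 0010000011010010.
Check: 1101111100101110 = -8402, 0010000011010010 = 8402.

0010000011010010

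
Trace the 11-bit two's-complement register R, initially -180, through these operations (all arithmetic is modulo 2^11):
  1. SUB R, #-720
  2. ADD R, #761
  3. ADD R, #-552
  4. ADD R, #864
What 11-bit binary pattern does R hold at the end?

Start: R = -180 = 11101001100.
R = -180 − (-720) = 540 = 01000011100
R = 540 + 761 = 1301; wraps to -747 = 10100010101
R = -747 + (-552) = -1299; wraps to 749 = 01011101101
R = 749 + 864 = 1613; wraps to -435 = 11001001101

11001001101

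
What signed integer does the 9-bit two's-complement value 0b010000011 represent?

131

MSB is 0, so the value is non-negative: 010000011 = 131.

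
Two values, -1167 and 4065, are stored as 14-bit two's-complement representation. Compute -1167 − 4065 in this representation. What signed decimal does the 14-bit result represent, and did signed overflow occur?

-1167 → 11101101110001
4065 → 00111111100001
Subtract via negate-and-add: invert 00111111100001 + 1 = 11000000011111 (i.e. -4065).
  11101101110001
+ 11000000011111
= 10101110010000  (discard carry-out 1)
Result 10101110010000: MSB = 1 → 11152 − 16384 = -5232.
Both addends (after negating the subtrahend) are negative and so is the stored result: no signed overflow.

-5232; no overflow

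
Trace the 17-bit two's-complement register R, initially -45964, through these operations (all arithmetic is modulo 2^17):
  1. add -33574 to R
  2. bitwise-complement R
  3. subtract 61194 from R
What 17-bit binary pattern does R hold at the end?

Start: R = -45964 = 10100110001110100.
R = -45964 + (-33574) = -79538; wraps to 51534 = 01100100101001110
R = NOT 01100100101001110 = 10011011010110001 = -51535
R = -51535 − 61194 = -112729; wraps to 18343 = 00100011110100111

00100011110100111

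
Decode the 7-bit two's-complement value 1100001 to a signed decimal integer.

-31

MSB is 1, so the value is negative.
Invert: 0011110. Add 1: 0011111 = 31. So the value is −31.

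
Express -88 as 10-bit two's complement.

1110101000

|-88| = 88 = 0001011000 in 10 bits.
Invert the bits: 1110100111. Add 1: 1110101000.
Check: 1110101000 reads as 936 − 1024 = -88.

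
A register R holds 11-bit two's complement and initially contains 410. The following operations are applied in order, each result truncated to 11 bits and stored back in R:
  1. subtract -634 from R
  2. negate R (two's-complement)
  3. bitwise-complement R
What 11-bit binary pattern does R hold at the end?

10000010011

Start: R = 410 = 00110011010.
R = 410 − (-634) = 1044; wraps to -1004 = 10000010100
R = −(-1004) = 1004 = 01111101100
R = NOT 01111101100 = 10000010011 = -1005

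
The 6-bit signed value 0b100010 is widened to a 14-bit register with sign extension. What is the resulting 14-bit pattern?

11111111100010

MSB of 100010 is 1; replicate it into the new high bits.
11111111|100010 → 11111111100010 (still -30).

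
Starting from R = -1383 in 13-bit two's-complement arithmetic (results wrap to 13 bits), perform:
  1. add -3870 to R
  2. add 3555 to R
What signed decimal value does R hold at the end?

Start: R = -1383 = 1101010011001.
R = -1383 + (-3870) = -5253; wraps to 2939 = 0101101111011
R = 2939 + 3555 = 6494; wraps to -1698 = 1100101011110

-1698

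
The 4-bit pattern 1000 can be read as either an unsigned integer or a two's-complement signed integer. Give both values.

Unsigned: 1000 = 8.
Signed: MSB=1 → 8 − 16 = -8.

unsigned = 8, signed = -8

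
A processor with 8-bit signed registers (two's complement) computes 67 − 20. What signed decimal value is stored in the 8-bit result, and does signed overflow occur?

67 → 01000011
20 → 00010100
Subtract via negate-and-add: invert 00010100 + 1 = 11101100 (i.e. -20).
  01000011
+ 11101100
= 00101111  (discard carry-out 1)
Result 00101111: MSB = 0 → value 47.
Addends (after negating the subtrahend) have opposite signs, so signed overflow cannot occur.

47; no overflow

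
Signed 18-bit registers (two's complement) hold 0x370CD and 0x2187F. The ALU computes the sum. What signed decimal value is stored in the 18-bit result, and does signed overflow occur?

0x370CD = 110111000011001101 = -36659 (signed)
0x2187F = 100001100001111111 = -124801 (signed)
  110111000011001101
+ 100001100001111111
= 011000100101001100  (discard carry-out 1)
Result 011000100101001100: MSB = 0 → value 100684.
Both addends are negative but the stored result is non-negative: signed overflow. The true value -36659 + (-124801) = -161460 lies outside [-131072, 131071].

100684; overflow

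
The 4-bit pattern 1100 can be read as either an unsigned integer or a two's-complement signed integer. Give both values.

unsigned = 12, signed = -4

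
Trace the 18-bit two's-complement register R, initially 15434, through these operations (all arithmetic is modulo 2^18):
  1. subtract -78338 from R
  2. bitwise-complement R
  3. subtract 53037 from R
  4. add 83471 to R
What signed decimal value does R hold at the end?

Start: R = 15434 = 000011110001001010.
R = 15434 − (-78338) = 93772 = 010110111001001100
R = NOT 010110111001001100 = 101001000110110011 = -93773
R = -93773 − 53037 = -146810; wraps to 115334 = 011100001010000110
R = 115334 + 83471 = 198805; wraps to -63339 = 110000100010010101

-63339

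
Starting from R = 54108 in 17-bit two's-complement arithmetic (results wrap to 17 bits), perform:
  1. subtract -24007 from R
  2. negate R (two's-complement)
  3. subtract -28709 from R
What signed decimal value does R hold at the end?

-49406

Start: R = 54108 = 01101001101011100.
R = 54108 − (-24007) = 78115; wraps to -52957 = 10011000100100011
R = −(-52957) = 52957 = 01100111011011101
R = 52957 − (-28709) = 81666; wraps to -49406 = 10011111100000010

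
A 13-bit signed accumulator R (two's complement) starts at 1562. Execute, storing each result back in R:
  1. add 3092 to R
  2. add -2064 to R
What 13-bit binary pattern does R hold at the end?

0101000011110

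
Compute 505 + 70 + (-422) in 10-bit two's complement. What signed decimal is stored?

505 + 70 = 575 → wraps to -449 (1000111111)
-449 + (-422) = -871 → wraps to 153 (0010011001)

153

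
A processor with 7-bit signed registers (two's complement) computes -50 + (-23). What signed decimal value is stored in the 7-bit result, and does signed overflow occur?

-50 → 1001110
-23 → 1101001
  1001110
+ 1101001
= 0110111  (discard carry-out 1)
Result 0110111: MSB = 0 → value 55.
Both addends are negative but the stored result is non-negative: signed overflow. The true value -50 + (-23) = -73 lies outside [-64, 63].

55; overflow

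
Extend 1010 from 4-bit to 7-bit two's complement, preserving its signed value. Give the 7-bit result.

1111010

MSB of 1010 is 1; replicate it into the new high bits.
111|1010 → 1111010 (still -6).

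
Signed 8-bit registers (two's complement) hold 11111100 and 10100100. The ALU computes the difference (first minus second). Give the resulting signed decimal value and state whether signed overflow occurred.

11111100 = -4 (signed)
10100100 = -92 (signed)
Subtract via negate-and-add: invert 10100100 + 1 = 01011100 (i.e. 92).
  11111100
+ 01011100
= 01011000  (discard carry-out 1)
Result 01011000: MSB = 0 → value 88.
Addends (after negating the subtrahend) have opposite signs, so signed overflow cannot occur.

88; no overflow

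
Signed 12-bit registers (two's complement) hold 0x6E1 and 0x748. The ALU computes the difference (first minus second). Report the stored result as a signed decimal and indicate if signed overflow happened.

0x6E1 = 011011100001 = 1761 (signed)
0x748 = 011101001000 = 1864 (signed)
Subtract via negate-and-add: invert 011101001000 + 1 = 100010111000 (i.e. -1864).
  011011100001
+ 100010111000
= 111110011001
Result 111110011001: MSB = 1 → 3993 − 4096 = -103.
Addends (after negating the subtrahend) have opposite signs, so signed overflow cannot occur.

-103; no overflow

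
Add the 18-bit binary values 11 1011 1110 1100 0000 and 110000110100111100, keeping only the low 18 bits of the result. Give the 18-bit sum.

  111011111011000000
+ 110000110100111100
= 101100101111111100  (discard carry-out 1)

101100101111111100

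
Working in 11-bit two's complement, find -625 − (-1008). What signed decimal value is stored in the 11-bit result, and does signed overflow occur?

-625 → 10110001111
-1008 → 10000010000
Subtract via negate-and-add: invert 10000010000 + 1 = 01111110000 (i.e. 1008).
  10110001111
+ 01111110000
= 00101111111  (discard carry-out 1)
Result 00101111111: MSB = 0 → value 383.
Addends (after negating the subtrahend) have opposite signs, so signed overflow cannot occur.

383; no overflow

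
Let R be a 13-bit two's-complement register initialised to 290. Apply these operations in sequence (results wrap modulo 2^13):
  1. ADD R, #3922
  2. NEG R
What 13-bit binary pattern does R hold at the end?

0111110001100

Start: R = 290 = 0000100100010.
R = 290 + 3922 = 4212; wraps to -3980 = 1000001110100
R = −(-3980) = 3980 = 0111110001100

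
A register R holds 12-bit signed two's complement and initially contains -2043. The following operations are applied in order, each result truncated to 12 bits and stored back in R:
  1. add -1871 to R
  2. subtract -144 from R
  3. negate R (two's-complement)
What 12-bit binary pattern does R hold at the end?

Start: R = -2043 = 100000000101.
R = -2043 + (-1871) = -3914; wraps to 182 = 000010110110
R = 182 − (-144) = 326 = 000101000110
R = −(326) = -326 = 111010111010

111010111010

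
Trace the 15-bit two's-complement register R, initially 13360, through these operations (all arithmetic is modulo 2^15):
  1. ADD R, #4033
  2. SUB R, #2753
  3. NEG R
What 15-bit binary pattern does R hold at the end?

Start: R = 13360 = 011010000110000.
R = 13360 + 4033 = 17393; wraps to -15375 = 100001111110001
R = -15375 − 2753 = -18128; wraps to 14640 = 011100100110000
R = −(14640) = -14640 = 100011011010000

100011011010000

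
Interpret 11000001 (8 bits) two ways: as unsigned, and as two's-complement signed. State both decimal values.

Unsigned: 11000001 = 193.
Signed: MSB=1 → 193 − 256 = -63.

unsigned = 193, signed = -63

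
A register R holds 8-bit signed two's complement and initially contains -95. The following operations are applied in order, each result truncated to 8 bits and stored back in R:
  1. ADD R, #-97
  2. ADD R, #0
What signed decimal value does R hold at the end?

64

Start: R = -95 = 10100001.
R = -95 + (-97) = -192; wraps to 64 = 01000000
R = 64 + 0 = 64 = 01000000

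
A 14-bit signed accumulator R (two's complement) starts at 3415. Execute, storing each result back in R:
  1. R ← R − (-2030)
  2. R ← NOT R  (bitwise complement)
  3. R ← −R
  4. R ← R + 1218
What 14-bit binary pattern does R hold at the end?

Start: R = 3415 = 00110101010111.
R = 3415 − (-2030) = 5445 = 01010101000101
R = NOT 01010101000101 = 10101010111010 = -5446
R = −(-5446) = 5446 = 01010101000110
R = 5446 + 1218 = 6664 = 01101000001000

01101000001000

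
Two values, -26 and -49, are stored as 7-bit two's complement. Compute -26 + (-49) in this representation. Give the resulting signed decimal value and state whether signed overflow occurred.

-26 → 1100110
-49 → 1001111
  1100110
+ 1001111
= 0110101  (discard carry-out 1)
Result 0110101: MSB = 0 → value 53.
Both addends are negative but the stored result is non-negative: signed overflow. The true value -26 + (-49) = -75 lies outside [-64, 63].

53; overflow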